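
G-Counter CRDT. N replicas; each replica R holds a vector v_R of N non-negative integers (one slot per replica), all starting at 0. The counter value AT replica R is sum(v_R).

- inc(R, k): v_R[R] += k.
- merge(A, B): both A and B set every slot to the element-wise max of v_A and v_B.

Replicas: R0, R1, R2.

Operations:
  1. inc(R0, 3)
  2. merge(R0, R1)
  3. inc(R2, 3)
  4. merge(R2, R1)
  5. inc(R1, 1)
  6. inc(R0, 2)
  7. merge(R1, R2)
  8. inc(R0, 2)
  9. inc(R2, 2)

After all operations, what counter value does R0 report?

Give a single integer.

Op 1: inc R0 by 3 -> R0=(3,0,0) value=3
Op 2: merge R0<->R1 -> R0=(3,0,0) R1=(3,0,0)
Op 3: inc R2 by 3 -> R2=(0,0,3) value=3
Op 4: merge R2<->R1 -> R2=(3,0,3) R1=(3,0,3)
Op 5: inc R1 by 1 -> R1=(3,1,3) value=7
Op 6: inc R0 by 2 -> R0=(5,0,0) value=5
Op 7: merge R1<->R2 -> R1=(3,1,3) R2=(3,1,3)
Op 8: inc R0 by 2 -> R0=(7,0,0) value=7
Op 9: inc R2 by 2 -> R2=(3,1,5) value=9

Answer: 7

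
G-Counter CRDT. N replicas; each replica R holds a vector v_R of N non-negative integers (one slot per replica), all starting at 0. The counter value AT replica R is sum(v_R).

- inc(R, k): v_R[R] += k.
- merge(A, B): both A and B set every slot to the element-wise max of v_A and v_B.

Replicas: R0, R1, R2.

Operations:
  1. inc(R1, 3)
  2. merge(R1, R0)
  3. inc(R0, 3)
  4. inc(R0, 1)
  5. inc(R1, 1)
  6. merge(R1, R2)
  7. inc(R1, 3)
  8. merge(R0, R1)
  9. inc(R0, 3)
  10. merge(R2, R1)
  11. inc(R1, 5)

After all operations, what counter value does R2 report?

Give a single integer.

Op 1: inc R1 by 3 -> R1=(0,3,0) value=3
Op 2: merge R1<->R0 -> R1=(0,3,0) R0=(0,3,0)
Op 3: inc R0 by 3 -> R0=(3,3,0) value=6
Op 4: inc R0 by 1 -> R0=(4,3,0) value=7
Op 5: inc R1 by 1 -> R1=(0,4,0) value=4
Op 6: merge R1<->R2 -> R1=(0,4,0) R2=(0,4,0)
Op 7: inc R1 by 3 -> R1=(0,7,0) value=7
Op 8: merge R0<->R1 -> R0=(4,7,0) R1=(4,7,0)
Op 9: inc R0 by 3 -> R0=(7,7,0) value=14
Op 10: merge R2<->R1 -> R2=(4,7,0) R1=(4,7,0)
Op 11: inc R1 by 5 -> R1=(4,12,0) value=16

Answer: 11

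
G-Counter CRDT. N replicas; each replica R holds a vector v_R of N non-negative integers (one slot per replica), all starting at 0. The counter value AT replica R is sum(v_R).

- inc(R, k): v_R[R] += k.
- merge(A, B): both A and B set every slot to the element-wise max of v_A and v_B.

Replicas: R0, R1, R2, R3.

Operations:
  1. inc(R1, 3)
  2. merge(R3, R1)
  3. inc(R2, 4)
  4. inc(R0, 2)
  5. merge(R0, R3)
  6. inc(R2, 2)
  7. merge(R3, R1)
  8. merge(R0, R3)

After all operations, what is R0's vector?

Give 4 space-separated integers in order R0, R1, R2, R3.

Answer: 2 3 0 0

Derivation:
Op 1: inc R1 by 3 -> R1=(0,3,0,0) value=3
Op 2: merge R3<->R1 -> R3=(0,3,0,0) R1=(0,3,0,0)
Op 3: inc R2 by 4 -> R2=(0,0,4,0) value=4
Op 4: inc R0 by 2 -> R0=(2,0,0,0) value=2
Op 5: merge R0<->R3 -> R0=(2,3,0,0) R3=(2,3,0,0)
Op 6: inc R2 by 2 -> R2=(0,0,6,0) value=6
Op 7: merge R3<->R1 -> R3=(2,3,0,0) R1=(2,3,0,0)
Op 8: merge R0<->R3 -> R0=(2,3,0,0) R3=(2,3,0,0)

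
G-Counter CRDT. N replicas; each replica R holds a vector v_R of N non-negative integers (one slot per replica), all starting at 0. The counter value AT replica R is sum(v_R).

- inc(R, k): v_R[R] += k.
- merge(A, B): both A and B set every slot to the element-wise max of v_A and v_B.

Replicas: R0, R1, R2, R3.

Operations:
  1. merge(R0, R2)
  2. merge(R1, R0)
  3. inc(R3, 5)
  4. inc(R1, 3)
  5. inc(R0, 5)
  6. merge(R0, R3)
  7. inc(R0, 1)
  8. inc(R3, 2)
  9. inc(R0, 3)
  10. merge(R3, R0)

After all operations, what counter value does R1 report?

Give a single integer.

Answer: 3

Derivation:
Op 1: merge R0<->R2 -> R0=(0,0,0,0) R2=(0,0,0,0)
Op 2: merge R1<->R0 -> R1=(0,0,0,0) R0=(0,0,0,0)
Op 3: inc R3 by 5 -> R3=(0,0,0,5) value=5
Op 4: inc R1 by 3 -> R1=(0,3,0,0) value=3
Op 5: inc R0 by 5 -> R0=(5,0,0,0) value=5
Op 6: merge R0<->R3 -> R0=(5,0,0,5) R3=(5,0,0,5)
Op 7: inc R0 by 1 -> R0=(6,0,0,5) value=11
Op 8: inc R3 by 2 -> R3=(5,0,0,7) value=12
Op 9: inc R0 by 3 -> R0=(9,0,0,5) value=14
Op 10: merge R3<->R0 -> R3=(9,0,0,7) R0=(9,0,0,7)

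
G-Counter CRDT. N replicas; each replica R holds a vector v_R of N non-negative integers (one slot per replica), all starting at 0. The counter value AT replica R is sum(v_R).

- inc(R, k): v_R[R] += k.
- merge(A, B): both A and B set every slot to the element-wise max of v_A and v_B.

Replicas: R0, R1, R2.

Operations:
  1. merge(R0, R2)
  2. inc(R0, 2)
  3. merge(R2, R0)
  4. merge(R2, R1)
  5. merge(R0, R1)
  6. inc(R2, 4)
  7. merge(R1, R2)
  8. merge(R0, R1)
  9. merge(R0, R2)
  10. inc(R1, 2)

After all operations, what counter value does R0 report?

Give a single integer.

Answer: 6

Derivation:
Op 1: merge R0<->R2 -> R0=(0,0,0) R2=(0,0,0)
Op 2: inc R0 by 2 -> R0=(2,0,0) value=2
Op 3: merge R2<->R0 -> R2=(2,0,0) R0=(2,0,0)
Op 4: merge R2<->R1 -> R2=(2,0,0) R1=(2,0,0)
Op 5: merge R0<->R1 -> R0=(2,0,0) R1=(2,0,0)
Op 6: inc R2 by 4 -> R2=(2,0,4) value=6
Op 7: merge R1<->R2 -> R1=(2,0,4) R2=(2,0,4)
Op 8: merge R0<->R1 -> R0=(2,0,4) R1=(2,0,4)
Op 9: merge R0<->R2 -> R0=(2,0,4) R2=(2,0,4)
Op 10: inc R1 by 2 -> R1=(2,2,4) value=8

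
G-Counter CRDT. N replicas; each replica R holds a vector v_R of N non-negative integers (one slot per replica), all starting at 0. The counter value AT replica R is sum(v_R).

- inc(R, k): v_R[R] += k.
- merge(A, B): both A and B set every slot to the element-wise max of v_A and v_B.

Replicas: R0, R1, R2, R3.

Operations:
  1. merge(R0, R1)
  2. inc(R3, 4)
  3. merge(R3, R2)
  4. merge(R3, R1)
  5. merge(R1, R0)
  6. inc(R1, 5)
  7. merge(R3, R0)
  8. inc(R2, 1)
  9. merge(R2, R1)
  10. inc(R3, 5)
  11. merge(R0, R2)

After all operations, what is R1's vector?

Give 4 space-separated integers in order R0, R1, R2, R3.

Op 1: merge R0<->R1 -> R0=(0,0,0,0) R1=(0,0,0,0)
Op 2: inc R3 by 4 -> R3=(0,0,0,4) value=4
Op 3: merge R3<->R2 -> R3=(0,0,0,4) R2=(0,0,0,4)
Op 4: merge R3<->R1 -> R3=(0,0,0,4) R1=(0,0,0,4)
Op 5: merge R1<->R0 -> R1=(0,0,0,4) R0=(0,0,0,4)
Op 6: inc R1 by 5 -> R1=(0,5,0,4) value=9
Op 7: merge R3<->R0 -> R3=(0,0,0,4) R0=(0,0,0,4)
Op 8: inc R2 by 1 -> R2=(0,0,1,4) value=5
Op 9: merge R2<->R1 -> R2=(0,5,1,4) R1=(0,5,1,4)
Op 10: inc R3 by 5 -> R3=(0,0,0,9) value=9
Op 11: merge R0<->R2 -> R0=(0,5,1,4) R2=(0,5,1,4)

Answer: 0 5 1 4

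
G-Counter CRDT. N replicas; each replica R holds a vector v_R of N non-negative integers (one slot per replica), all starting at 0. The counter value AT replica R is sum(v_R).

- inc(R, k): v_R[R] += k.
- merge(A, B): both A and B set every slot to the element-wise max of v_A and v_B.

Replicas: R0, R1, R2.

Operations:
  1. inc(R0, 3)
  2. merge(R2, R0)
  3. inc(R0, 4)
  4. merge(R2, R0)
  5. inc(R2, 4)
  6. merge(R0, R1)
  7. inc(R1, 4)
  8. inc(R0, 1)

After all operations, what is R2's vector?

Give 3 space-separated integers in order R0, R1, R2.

Answer: 7 0 4

Derivation:
Op 1: inc R0 by 3 -> R0=(3,0,0) value=3
Op 2: merge R2<->R0 -> R2=(3,0,0) R0=(3,0,0)
Op 3: inc R0 by 4 -> R0=(7,0,0) value=7
Op 4: merge R2<->R0 -> R2=(7,0,0) R0=(7,0,0)
Op 5: inc R2 by 4 -> R2=(7,0,4) value=11
Op 6: merge R0<->R1 -> R0=(7,0,0) R1=(7,0,0)
Op 7: inc R1 by 4 -> R1=(7,4,0) value=11
Op 8: inc R0 by 1 -> R0=(8,0,0) value=8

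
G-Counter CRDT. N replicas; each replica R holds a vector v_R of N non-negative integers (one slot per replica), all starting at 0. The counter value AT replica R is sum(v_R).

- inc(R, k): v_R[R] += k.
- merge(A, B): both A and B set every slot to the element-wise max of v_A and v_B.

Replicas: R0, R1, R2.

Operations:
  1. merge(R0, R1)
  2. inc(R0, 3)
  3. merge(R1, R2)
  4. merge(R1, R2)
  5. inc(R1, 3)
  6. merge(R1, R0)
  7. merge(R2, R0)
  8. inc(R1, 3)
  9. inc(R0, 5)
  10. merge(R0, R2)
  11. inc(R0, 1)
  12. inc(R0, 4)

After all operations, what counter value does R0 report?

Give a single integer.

Op 1: merge R0<->R1 -> R0=(0,0,0) R1=(0,0,0)
Op 2: inc R0 by 3 -> R0=(3,0,0) value=3
Op 3: merge R1<->R2 -> R1=(0,0,0) R2=(0,0,0)
Op 4: merge R1<->R2 -> R1=(0,0,0) R2=(0,0,0)
Op 5: inc R1 by 3 -> R1=(0,3,0) value=3
Op 6: merge R1<->R0 -> R1=(3,3,0) R0=(3,3,0)
Op 7: merge R2<->R0 -> R2=(3,3,0) R0=(3,3,0)
Op 8: inc R1 by 3 -> R1=(3,6,0) value=9
Op 9: inc R0 by 5 -> R0=(8,3,0) value=11
Op 10: merge R0<->R2 -> R0=(8,3,0) R2=(8,3,0)
Op 11: inc R0 by 1 -> R0=(9,3,0) value=12
Op 12: inc R0 by 4 -> R0=(13,3,0) value=16

Answer: 16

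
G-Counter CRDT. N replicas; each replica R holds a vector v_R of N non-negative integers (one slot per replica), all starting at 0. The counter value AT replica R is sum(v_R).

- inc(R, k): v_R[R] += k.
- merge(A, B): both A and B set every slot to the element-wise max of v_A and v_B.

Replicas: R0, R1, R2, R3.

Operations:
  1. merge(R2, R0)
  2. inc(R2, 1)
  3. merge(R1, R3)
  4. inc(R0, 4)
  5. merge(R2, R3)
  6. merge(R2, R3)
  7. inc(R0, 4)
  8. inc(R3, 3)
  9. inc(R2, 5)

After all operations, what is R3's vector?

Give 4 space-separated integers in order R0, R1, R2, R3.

Op 1: merge R2<->R0 -> R2=(0,0,0,0) R0=(0,0,0,0)
Op 2: inc R2 by 1 -> R2=(0,0,1,0) value=1
Op 3: merge R1<->R3 -> R1=(0,0,0,0) R3=(0,0,0,0)
Op 4: inc R0 by 4 -> R0=(4,0,0,0) value=4
Op 5: merge R2<->R3 -> R2=(0,0,1,0) R3=(0,0,1,0)
Op 6: merge R2<->R3 -> R2=(0,0,1,0) R3=(0,0,1,0)
Op 7: inc R0 by 4 -> R0=(8,0,0,0) value=8
Op 8: inc R3 by 3 -> R3=(0,0,1,3) value=4
Op 9: inc R2 by 5 -> R2=(0,0,6,0) value=6

Answer: 0 0 1 3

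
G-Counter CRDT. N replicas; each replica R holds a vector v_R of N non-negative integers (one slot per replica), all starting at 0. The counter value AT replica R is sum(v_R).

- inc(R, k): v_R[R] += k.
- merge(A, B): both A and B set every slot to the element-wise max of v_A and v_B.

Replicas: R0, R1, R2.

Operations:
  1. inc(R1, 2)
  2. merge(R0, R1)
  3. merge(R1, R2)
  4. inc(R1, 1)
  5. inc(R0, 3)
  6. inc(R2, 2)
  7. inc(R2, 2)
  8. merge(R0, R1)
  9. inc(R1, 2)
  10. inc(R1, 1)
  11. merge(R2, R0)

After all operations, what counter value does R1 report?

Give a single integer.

Op 1: inc R1 by 2 -> R1=(0,2,0) value=2
Op 2: merge R0<->R1 -> R0=(0,2,0) R1=(0,2,0)
Op 3: merge R1<->R2 -> R1=(0,2,0) R2=(0,2,0)
Op 4: inc R1 by 1 -> R1=(0,3,0) value=3
Op 5: inc R0 by 3 -> R0=(3,2,0) value=5
Op 6: inc R2 by 2 -> R2=(0,2,2) value=4
Op 7: inc R2 by 2 -> R2=(0,2,4) value=6
Op 8: merge R0<->R1 -> R0=(3,3,0) R1=(3,3,0)
Op 9: inc R1 by 2 -> R1=(3,5,0) value=8
Op 10: inc R1 by 1 -> R1=(3,6,0) value=9
Op 11: merge R2<->R0 -> R2=(3,3,4) R0=(3,3,4)

Answer: 9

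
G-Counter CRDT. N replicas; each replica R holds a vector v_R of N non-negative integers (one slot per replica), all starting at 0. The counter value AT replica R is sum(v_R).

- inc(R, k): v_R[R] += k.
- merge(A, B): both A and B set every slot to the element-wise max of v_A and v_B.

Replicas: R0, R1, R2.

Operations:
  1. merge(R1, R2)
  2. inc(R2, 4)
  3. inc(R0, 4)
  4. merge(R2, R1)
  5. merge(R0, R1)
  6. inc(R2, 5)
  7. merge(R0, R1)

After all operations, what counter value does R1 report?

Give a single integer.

Answer: 8

Derivation:
Op 1: merge R1<->R2 -> R1=(0,0,0) R2=(0,0,0)
Op 2: inc R2 by 4 -> R2=(0,0,4) value=4
Op 3: inc R0 by 4 -> R0=(4,0,0) value=4
Op 4: merge R2<->R1 -> R2=(0,0,4) R1=(0,0,4)
Op 5: merge R0<->R1 -> R0=(4,0,4) R1=(4,0,4)
Op 6: inc R2 by 5 -> R2=(0,0,9) value=9
Op 7: merge R0<->R1 -> R0=(4,0,4) R1=(4,0,4)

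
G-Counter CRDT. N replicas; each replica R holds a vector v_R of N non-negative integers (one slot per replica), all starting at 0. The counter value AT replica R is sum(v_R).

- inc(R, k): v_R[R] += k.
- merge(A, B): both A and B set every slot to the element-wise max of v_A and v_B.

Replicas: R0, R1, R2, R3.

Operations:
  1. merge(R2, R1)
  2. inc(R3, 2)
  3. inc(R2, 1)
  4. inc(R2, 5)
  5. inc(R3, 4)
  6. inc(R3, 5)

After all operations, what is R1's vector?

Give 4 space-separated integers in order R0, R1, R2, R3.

Answer: 0 0 0 0

Derivation:
Op 1: merge R2<->R1 -> R2=(0,0,0,0) R1=(0,0,0,0)
Op 2: inc R3 by 2 -> R3=(0,0,0,2) value=2
Op 3: inc R2 by 1 -> R2=(0,0,1,0) value=1
Op 4: inc R2 by 5 -> R2=(0,0,6,0) value=6
Op 5: inc R3 by 4 -> R3=(0,0,0,6) value=6
Op 6: inc R3 by 5 -> R3=(0,0,0,11) value=11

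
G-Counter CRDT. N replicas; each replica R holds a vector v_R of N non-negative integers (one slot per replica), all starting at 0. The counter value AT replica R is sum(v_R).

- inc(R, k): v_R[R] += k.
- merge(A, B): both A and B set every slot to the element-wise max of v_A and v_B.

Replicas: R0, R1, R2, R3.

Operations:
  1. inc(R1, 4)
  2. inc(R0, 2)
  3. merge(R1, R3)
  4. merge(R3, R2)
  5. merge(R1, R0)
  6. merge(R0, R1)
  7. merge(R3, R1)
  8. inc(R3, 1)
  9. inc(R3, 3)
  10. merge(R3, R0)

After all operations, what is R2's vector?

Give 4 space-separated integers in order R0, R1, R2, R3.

Op 1: inc R1 by 4 -> R1=(0,4,0,0) value=4
Op 2: inc R0 by 2 -> R0=(2,0,0,0) value=2
Op 3: merge R1<->R3 -> R1=(0,4,0,0) R3=(0,4,0,0)
Op 4: merge R3<->R2 -> R3=(0,4,0,0) R2=(0,4,0,0)
Op 5: merge R1<->R0 -> R1=(2,4,0,0) R0=(2,4,0,0)
Op 6: merge R0<->R1 -> R0=(2,4,0,0) R1=(2,4,0,0)
Op 7: merge R3<->R1 -> R3=(2,4,0,0) R1=(2,4,0,0)
Op 8: inc R3 by 1 -> R3=(2,4,0,1) value=7
Op 9: inc R3 by 3 -> R3=(2,4,0,4) value=10
Op 10: merge R3<->R0 -> R3=(2,4,0,4) R0=(2,4,0,4)

Answer: 0 4 0 0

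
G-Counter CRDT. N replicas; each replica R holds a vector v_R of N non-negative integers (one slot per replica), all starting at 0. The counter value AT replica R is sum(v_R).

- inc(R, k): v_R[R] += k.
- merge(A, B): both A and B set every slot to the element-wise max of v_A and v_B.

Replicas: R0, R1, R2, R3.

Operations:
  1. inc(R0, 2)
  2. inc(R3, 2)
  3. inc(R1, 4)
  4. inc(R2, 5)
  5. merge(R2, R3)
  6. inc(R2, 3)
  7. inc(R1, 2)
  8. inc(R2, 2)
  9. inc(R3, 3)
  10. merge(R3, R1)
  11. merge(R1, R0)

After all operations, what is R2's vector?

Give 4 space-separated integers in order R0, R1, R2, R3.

Op 1: inc R0 by 2 -> R0=(2,0,0,0) value=2
Op 2: inc R3 by 2 -> R3=(0,0,0,2) value=2
Op 3: inc R1 by 4 -> R1=(0,4,0,0) value=4
Op 4: inc R2 by 5 -> R2=(0,0,5,0) value=5
Op 5: merge R2<->R3 -> R2=(0,0,5,2) R3=(0,0,5,2)
Op 6: inc R2 by 3 -> R2=(0,0,8,2) value=10
Op 7: inc R1 by 2 -> R1=(0,6,0,0) value=6
Op 8: inc R2 by 2 -> R2=(0,0,10,2) value=12
Op 9: inc R3 by 3 -> R3=(0,0,5,5) value=10
Op 10: merge R3<->R1 -> R3=(0,6,5,5) R1=(0,6,5,5)
Op 11: merge R1<->R0 -> R1=(2,6,5,5) R0=(2,6,5,5)

Answer: 0 0 10 2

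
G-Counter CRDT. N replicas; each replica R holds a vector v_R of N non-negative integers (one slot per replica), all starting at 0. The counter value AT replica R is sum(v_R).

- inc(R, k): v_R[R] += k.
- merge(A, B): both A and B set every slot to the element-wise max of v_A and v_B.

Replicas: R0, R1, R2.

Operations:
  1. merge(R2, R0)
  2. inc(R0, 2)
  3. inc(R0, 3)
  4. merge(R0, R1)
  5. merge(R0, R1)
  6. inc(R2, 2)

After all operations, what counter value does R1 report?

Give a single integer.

Op 1: merge R2<->R0 -> R2=(0,0,0) R0=(0,0,0)
Op 2: inc R0 by 2 -> R0=(2,0,0) value=2
Op 3: inc R0 by 3 -> R0=(5,0,0) value=5
Op 4: merge R0<->R1 -> R0=(5,0,0) R1=(5,0,0)
Op 5: merge R0<->R1 -> R0=(5,0,0) R1=(5,0,0)
Op 6: inc R2 by 2 -> R2=(0,0,2) value=2

Answer: 5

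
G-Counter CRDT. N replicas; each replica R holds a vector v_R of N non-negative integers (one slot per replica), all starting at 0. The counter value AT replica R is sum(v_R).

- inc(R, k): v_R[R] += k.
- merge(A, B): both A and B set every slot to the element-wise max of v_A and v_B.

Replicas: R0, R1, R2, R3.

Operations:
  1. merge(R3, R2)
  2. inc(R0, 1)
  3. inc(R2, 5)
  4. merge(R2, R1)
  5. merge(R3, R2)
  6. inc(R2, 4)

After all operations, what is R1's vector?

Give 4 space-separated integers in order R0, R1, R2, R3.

Answer: 0 0 5 0

Derivation:
Op 1: merge R3<->R2 -> R3=(0,0,0,0) R2=(0,0,0,0)
Op 2: inc R0 by 1 -> R0=(1,0,0,0) value=1
Op 3: inc R2 by 5 -> R2=(0,0,5,0) value=5
Op 4: merge R2<->R1 -> R2=(0,0,5,0) R1=(0,0,5,0)
Op 5: merge R3<->R2 -> R3=(0,0,5,0) R2=(0,0,5,0)
Op 6: inc R2 by 4 -> R2=(0,0,9,0) value=9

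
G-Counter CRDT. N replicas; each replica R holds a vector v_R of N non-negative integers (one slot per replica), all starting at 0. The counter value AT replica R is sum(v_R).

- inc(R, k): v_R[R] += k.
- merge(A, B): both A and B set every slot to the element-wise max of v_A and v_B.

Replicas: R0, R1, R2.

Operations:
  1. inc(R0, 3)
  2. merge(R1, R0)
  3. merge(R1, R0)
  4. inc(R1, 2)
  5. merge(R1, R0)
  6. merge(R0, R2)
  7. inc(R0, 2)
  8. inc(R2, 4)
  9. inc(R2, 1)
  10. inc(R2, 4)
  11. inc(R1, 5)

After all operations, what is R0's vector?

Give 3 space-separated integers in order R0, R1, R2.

Op 1: inc R0 by 3 -> R0=(3,0,0) value=3
Op 2: merge R1<->R0 -> R1=(3,0,0) R0=(3,0,0)
Op 3: merge R1<->R0 -> R1=(3,0,0) R0=(3,0,0)
Op 4: inc R1 by 2 -> R1=(3,2,0) value=5
Op 5: merge R1<->R0 -> R1=(3,2,0) R0=(3,2,0)
Op 6: merge R0<->R2 -> R0=(3,2,0) R2=(3,2,0)
Op 7: inc R0 by 2 -> R0=(5,2,0) value=7
Op 8: inc R2 by 4 -> R2=(3,2,4) value=9
Op 9: inc R2 by 1 -> R2=(3,2,5) value=10
Op 10: inc R2 by 4 -> R2=(3,2,9) value=14
Op 11: inc R1 by 5 -> R1=(3,7,0) value=10

Answer: 5 2 0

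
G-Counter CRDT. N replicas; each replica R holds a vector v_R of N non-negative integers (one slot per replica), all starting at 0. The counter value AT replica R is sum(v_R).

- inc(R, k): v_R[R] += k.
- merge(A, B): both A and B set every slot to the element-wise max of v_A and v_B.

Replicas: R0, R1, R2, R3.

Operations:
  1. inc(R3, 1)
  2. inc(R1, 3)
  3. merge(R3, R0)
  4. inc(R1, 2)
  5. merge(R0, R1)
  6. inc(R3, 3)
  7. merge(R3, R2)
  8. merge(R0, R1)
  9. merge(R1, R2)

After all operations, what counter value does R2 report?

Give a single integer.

Answer: 9

Derivation:
Op 1: inc R3 by 1 -> R3=(0,0,0,1) value=1
Op 2: inc R1 by 3 -> R1=(0,3,0,0) value=3
Op 3: merge R3<->R0 -> R3=(0,0,0,1) R0=(0,0,0,1)
Op 4: inc R1 by 2 -> R1=(0,5,0,0) value=5
Op 5: merge R0<->R1 -> R0=(0,5,0,1) R1=(0,5,0,1)
Op 6: inc R3 by 3 -> R3=(0,0,0,4) value=4
Op 7: merge R3<->R2 -> R3=(0,0,0,4) R2=(0,0,0,4)
Op 8: merge R0<->R1 -> R0=(0,5,0,1) R1=(0,5,0,1)
Op 9: merge R1<->R2 -> R1=(0,5,0,4) R2=(0,5,0,4)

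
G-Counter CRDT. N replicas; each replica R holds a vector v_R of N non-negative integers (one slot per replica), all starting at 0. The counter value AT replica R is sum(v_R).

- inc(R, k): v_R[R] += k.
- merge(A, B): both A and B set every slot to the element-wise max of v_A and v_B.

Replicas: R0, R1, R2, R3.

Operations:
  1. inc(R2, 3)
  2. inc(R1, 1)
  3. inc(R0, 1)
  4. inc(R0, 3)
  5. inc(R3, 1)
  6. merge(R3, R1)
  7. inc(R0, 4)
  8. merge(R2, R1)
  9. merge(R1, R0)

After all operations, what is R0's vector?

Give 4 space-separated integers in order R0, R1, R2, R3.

Op 1: inc R2 by 3 -> R2=(0,0,3,0) value=3
Op 2: inc R1 by 1 -> R1=(0,1,0,0) value=1
Op 3: inc R0 by 1 -> R0=(1,0,0,0) value=1
Op 4: inc R0 by 3 -> R0=(4,0,0,0) value=4
Op 5: inc R3 by 1 -> R3=(0,0,0,1) value=1
Op 6: merge R3<->R1 -> R3=(0,1,0,1) R1=(0,1,0,1)
Op 7: inc R0 by 4 -> R0=(8,0,0,0) value=8
Op 8: merge R2<->R1 -> R2=(0,1,3,1) R1=(0,1,3,1)
Op 9: merge R1<->R0 -> R1=(8,1,3,1) R0=(8,1,3,1)

Answer: 8 1 3 1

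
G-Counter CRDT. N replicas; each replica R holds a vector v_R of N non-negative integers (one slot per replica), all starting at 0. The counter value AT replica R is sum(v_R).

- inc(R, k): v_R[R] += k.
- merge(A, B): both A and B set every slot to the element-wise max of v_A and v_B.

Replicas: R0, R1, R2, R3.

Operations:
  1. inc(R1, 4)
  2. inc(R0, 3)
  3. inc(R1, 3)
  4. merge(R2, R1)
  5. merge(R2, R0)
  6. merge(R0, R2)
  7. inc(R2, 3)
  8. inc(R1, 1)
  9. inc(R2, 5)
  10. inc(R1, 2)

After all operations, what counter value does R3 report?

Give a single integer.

Answer: 0

Derivation:
Op 1: inc R1 by 4 -> R1=(0,4,0,0) value=4
Op 2: inc R0 by 3 -> R0=(3,0,0,0) value=3
Op 3: inc R1 by 3 -> R1=(0,7,0,0) value=7
Op 4: merge R2<->R1 -> R2=(0,7,0,0) R1=(0,7,0,0)
Op 5: merge R2<->R0 -> R2=(3,7,0,0) R0=(3,7,0,0)
Op 6: merge R0<->R2 -> R0=(3,7,0,0) R2=(3,7,0,0)
Op 7: inc R2 by 3 -> R2=(3,7,3,0) value=13
Op 8: inc R1 by 1 -> R1=(0,8,0,0) value=8
Op 9: inc R2 by 5 -> R2=(3,7,8,0) value=18
Op 10: inc R1 by 2 -> R1=(0,10,0,0) value=10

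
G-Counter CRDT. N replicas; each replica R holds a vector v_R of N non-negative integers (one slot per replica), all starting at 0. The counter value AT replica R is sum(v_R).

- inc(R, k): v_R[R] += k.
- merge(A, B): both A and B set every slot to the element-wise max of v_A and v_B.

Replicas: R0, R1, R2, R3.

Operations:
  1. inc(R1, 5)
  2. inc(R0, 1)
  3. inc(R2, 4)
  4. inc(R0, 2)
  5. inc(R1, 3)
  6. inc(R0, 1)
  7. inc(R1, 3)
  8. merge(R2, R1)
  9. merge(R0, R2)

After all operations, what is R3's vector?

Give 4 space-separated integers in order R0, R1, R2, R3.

Answer: 0 0 0 0

Derivation:
Op 1: inc R1 by 5 -> R1=(0,5,0,0) value=5
Op 2: inc R0 by 1 -> R0=(1,0,0,0) value=1
Op 3: inc R2 by 4 -> R2=(0,0,4,0) value=4
Op 4: inc R0 by 2 -> R0=(3,0,0,0) value=3
Op 5: inc R1 by 3 -> R1=(0,8,0,0) value=8
Op 6: inc R0 by 1 -> R0=(4,0,0,0) value=4
Op 7: inc R1 by 3 -> R1=(0,11,0,0) value=11
Op 8: merge R2<->R1 -> R2=(0,11,4,0) R1=(0,11,4,0)
Op 9: merge R0<->R2 -> R0=(4,11,4,0) R2=(4,11,4,0)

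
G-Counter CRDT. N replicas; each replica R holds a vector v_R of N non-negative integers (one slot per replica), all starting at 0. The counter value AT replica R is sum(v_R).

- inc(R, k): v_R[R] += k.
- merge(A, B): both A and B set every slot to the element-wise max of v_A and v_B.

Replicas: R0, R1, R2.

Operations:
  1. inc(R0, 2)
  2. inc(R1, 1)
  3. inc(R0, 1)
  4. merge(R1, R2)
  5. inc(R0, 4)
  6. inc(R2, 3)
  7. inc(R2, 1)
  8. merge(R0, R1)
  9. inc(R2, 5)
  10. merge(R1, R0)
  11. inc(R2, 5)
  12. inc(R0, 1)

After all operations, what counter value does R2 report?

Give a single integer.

Answer: 15

Derivation:
Op 1: inc R0 by 2 -> R0=(2,0,0) value=2
Op 2: inc R1 by 1 -> R1=(0,1,0) value=1
Op 3: inc R0 by 1 -> R0=(3,0,0) value=3
Op 4: merge R1<->R2 -> R1=(0,1,0) R2=(0,1,0)
Op 5: inc R0 by 4 -> R0=(7,0,0) value=7
Op 6: inc R2 by 3 -> R2=(0,1,3) value=4
Op 7: inc R2 by 1 -> R2=(0,1,4) value=5
Op 8: merge R0<->R1 -> R0=(7,1,0) R1=(7,1,0)
Op 9: inc R2 by 5 -> R2=(0,1,9) value=10
Op 10: merge R1<->R0 -> R1=(7,1,0) R0=(7,1,0)
Op 11: inc R2 by 5 -> R2=(0,1,14) value=15
Op 12: inc R0 by 1 -> R0=(8,1,0) value=9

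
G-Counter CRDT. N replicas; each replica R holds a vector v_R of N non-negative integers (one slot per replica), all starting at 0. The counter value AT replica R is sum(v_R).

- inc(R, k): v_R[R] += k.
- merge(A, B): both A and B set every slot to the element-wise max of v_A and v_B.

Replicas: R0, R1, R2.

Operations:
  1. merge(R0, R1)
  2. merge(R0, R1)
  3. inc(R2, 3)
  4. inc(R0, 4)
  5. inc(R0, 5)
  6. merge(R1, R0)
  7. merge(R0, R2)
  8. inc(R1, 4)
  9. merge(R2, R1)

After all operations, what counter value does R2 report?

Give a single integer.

Op 1: merge R0<->R1 -> R0=(0,0,0) R1=(0,0,0)
Op 2: merge R0<->R1 -> R0=(0,0,0) R1=(0,0,0)
Op 3: inc R2 by 3 -> R2=(0,0,3) value=3
Op 4: inc R0 by 4 -> R0=(4,0,0) value=4
Op 5: inc R0 by 5 -> R0=(9,0,0) value=9
Op 6: merge R1<->R0 -> R1=(9,0,0) R0=(9,0,0)
Op 7: merge R0<->R2 -> R0=(9,0,3) R2=(9,0,3)
Op 8: inc R1 by 4 -> R1=(9,4,0) value=13
Op 9: merge R2<->R1 -> R2=(9,4,3) R1=(9,4,3)

Answer: 16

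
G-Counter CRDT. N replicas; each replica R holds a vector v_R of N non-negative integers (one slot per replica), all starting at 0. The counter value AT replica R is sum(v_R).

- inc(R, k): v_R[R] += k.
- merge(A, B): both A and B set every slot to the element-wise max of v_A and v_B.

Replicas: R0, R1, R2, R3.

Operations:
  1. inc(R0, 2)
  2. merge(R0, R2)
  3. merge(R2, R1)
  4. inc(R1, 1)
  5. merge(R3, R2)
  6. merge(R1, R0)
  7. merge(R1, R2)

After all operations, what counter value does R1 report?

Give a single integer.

Answer: 3

Derivation:
Op 1: inc R0 by 2 -> R0=(2,0,0,0) value=2
Op 2: merge R0<->R2 -> R0=(2,0,0,0) R2=(2,0,0,0)
Op 3: merge R2<->R1 -> R2=(2,0,0,0) R1=(2,0,0,0)
Op 4: inc R1 by 1 -> R1=(2,1,0,0) value=3
Op 5: merge R3<->R2 -> R3=(2,0,0,0) R2=(2,0,0,0)
Op 6: merge R1<->R0 -> R1=(2,1,0,0) R0=(2,1,0,0)
Op 7: merge R1<->R2 -> R1=(2,1,0,0) R2=(2,1,0,0)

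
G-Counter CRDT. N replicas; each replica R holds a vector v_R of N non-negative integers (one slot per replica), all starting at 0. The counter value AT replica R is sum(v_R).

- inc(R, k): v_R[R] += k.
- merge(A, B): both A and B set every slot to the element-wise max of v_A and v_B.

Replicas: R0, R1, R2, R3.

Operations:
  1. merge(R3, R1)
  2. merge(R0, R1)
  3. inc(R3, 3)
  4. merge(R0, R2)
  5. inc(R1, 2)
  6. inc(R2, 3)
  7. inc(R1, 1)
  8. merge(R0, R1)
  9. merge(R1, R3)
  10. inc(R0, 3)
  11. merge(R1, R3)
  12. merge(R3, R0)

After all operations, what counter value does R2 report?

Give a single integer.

Op 1: merge R3<->R1 -> R3=(0,0,0,0) R1=(0,0,0,0)
Op 2: merge R0<->R1 -> R0=(0,0,0,0) R1=(0,0,0,0)
Op 3: inc R3 by 3 -> R3=(0,0,0,3) value=3
Op 4: merge R0<->R2 -> R0=(0,0,0,0) R2=(0,0,0,0)
Op 5: inc R1 by 2 -> R1=(0,2,0,0) value=2
Op 6: inc R2 by 3 -> R2=(0,0,3,0) value=3
Op 7: inc R1 by 1 -> R1=(0,3,0,0) value=3
Op 8: merge R0<->R1 -> R0=(0,3,0,0) R1=(0,3,0,0)
Op 9: merge R1<->R3 -> R1=(0,3,0,3) R3=(0,3,0,3)
Op 10: inc R0 by 3 -> R0=(3,3,0,0) value=6
Op 11: merge R1<->R3 -> R1=(0,3,0,3) R3=(0,3,0,3)
Op 12: merge R3<->R0 -> R3=(3,3,0,3) R0=(3,3,0,3)

Answer: 3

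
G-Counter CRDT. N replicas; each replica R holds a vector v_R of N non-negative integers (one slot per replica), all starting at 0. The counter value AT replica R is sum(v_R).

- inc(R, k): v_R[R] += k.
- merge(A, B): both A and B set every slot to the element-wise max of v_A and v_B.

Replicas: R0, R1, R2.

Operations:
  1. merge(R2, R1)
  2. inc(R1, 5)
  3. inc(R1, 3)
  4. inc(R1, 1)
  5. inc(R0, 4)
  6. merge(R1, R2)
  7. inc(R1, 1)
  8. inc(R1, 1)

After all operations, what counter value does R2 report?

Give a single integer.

Op 1: merge R2<->R1 -> R2=(0,0,0) R1=(0,0,0)
Op 2: inc R1 by 5 -> R1=(0,5,0) value=5
Op 3: inc R1 by 3 -> R1=(0,8,0) value=8
Op 4: inc R1 by 1 -> R1=(0,9,0) value=9
Op 5: inc R0 by 4 -> R0=(4,0,0) value=4
Op 6: merge R1<->R2 -> R1=(0,9,0) R2=(0,9,0)
Op 7: inc R1 by 1 -> R1=(0,10,0) value=10
Op 8: inc R1 by 1 -> R1=(0,11,0) value=11

Answer: 9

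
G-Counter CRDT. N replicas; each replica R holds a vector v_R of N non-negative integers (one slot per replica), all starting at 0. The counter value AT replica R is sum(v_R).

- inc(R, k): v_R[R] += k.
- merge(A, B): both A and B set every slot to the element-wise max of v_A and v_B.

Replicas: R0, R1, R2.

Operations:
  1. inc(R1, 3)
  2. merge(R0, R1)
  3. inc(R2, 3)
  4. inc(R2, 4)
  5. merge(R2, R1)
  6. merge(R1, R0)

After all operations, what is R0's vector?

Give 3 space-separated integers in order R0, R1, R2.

Answer: 0 3 7

Derivation:
Op 1: inc R1 by 3 -> R1=(0,3,0) value=3
Op 2: merge R0<->R1 -> R0=(0,3,0) R1=(0,3,0)
Op 3: inc R2 by 3 -> R2=(0,0,3) value=3
Op 4: inc R2 by 4 -> R2=(0,0,7) value=7
Op 5: merge R2<->R1 -> R2=(0,3,7) R1=(0,3,7)
Op 6: merge R1<->R0 -> R1=(0,3,7) R0=(0,3,7)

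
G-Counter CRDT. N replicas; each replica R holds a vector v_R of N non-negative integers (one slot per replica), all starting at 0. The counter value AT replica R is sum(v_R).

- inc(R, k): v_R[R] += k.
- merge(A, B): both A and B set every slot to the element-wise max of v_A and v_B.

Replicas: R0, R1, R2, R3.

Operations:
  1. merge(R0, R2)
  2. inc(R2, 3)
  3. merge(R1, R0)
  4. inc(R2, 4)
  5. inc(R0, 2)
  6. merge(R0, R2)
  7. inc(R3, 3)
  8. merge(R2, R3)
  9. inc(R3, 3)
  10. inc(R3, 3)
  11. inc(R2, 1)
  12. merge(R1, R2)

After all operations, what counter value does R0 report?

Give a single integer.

Op 1: merge R0<->R2 -> R0=(0,0,0,0) R2=(0,0,0,0)
Op 2: inc R2 by 3 -> R2=(0,0,3,0) value=3
Op 3: merge R1<->R0 -> R1=(0,0,0,0) R0=(0,0,0,0)
Op 4: inc R2 by 4 -> R2=(0,0,7,0) value=7
Op 5: inc R0 by 2 -> R0=(2,0,0,0) value=2
Op 6: merge R0<->R2 -> R0=(2,0,7,0) R2=(2,0,7,0)
Op 7: inc R3 by 3 -> R3=(0,0,0,3) value=3
Op 8: merge R2<->R3 -> R2=(2,0,7,3) R3=(2,0,7,3)
Op 9: inc R3 by 3 -> R3=(2,0,7,6) value=15
Op 10: inc R3 by 3 -> R3=(2,0,7,9) value=18
Op 11: inc R2 by 1 -> R2=(2,0,8,3) value=13
Op 12: merge R1<->R2 -> R1=(2,0,8,3) R2=(2,0,8,3)

Answer: 9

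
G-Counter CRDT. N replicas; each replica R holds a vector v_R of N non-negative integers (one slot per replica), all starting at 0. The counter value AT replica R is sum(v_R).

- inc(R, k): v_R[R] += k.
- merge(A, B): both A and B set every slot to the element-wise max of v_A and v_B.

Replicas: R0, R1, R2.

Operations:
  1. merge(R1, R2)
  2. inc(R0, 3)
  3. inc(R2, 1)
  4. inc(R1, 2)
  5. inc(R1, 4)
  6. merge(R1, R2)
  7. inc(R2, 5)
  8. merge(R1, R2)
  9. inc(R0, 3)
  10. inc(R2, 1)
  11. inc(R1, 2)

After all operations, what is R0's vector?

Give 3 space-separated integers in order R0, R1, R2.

Answer: 6 0 0

Derivation:
Op 1: merge R1<->R2 -> R1=(0,0,0) R2=(0,0,0)
Op 2: inc R0 by 3 -> R0=(3,0,0) value=3
Op 3: inc R2 by 1 -> R2=(0,0,1) value=1
Op 4: inc R1 by 2 -> R1=(0,2,0) value=2
Op 5: inc R1 by 4 -> R1=(0,6,0) value=6
Op 6: merge R1<->R2 -> R1=(0,6,1) R2=(0,6,1)
Op 7: inc R2 by 5 -> R2=(0,6,6) value=12
Op 8: merge R1<->R2 -> R1=(0,6,6) R2=(0,6,6)
Op 9: inc R0 by 3 -> R0=(6,0,0) value=6
Op 10: inc R2 by 1 -> R2=(0,6,7) value=13
Op 11: inc R1 by 2 -> R1=(0,8,6) value=14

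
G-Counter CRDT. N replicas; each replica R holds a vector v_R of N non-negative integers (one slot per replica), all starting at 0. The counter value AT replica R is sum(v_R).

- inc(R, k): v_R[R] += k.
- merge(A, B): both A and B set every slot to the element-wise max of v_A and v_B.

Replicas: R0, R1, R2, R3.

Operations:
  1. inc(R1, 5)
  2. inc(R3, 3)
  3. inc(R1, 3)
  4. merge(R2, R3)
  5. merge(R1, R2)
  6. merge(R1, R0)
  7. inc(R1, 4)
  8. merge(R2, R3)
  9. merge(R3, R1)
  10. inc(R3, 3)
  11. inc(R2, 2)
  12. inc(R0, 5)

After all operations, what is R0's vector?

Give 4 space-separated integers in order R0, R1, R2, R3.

Op 1: inc R1 by 5 -> R1=(0,5,0,0) value=5
Op 2: inc R3 by 3 -> R3=(0,0,0,3) value=3
Op 3: inc R1 by 3 -> R1=(0,8,0,0) value=8
Op 4: merge R2<->R3 -> R2=(0,0,0,3) R3=(0,0,0,3)
Op 5: merge R1<->R2 -> R1=(0,8,0,3) R2=(0,8,0,3)
Op 6: merge R1<->R0 -> R1=(0,8,0,3) R0=(0,8,0,3)
Op 7: inc R1 by 4 -> R1=(0,12,0,3) value=15
Op 8: merge R2<->R3 -> R2=(0,8,0,3) R3=(0,8,0,3)
Op 9: merge R3<->R1 -> R3=(0,12,0,3) R1=(0,12,0,3)
Op 10: inc R3 by 3 -> R3=(0,12,0,6) value=18
Op 11: inc R2 by 2 -> R2=(0,8,2,3) value=13
Op 12: inc R0 by 5 -> R0=(5,8,0,3) value=16

Answer: 5 8 0 3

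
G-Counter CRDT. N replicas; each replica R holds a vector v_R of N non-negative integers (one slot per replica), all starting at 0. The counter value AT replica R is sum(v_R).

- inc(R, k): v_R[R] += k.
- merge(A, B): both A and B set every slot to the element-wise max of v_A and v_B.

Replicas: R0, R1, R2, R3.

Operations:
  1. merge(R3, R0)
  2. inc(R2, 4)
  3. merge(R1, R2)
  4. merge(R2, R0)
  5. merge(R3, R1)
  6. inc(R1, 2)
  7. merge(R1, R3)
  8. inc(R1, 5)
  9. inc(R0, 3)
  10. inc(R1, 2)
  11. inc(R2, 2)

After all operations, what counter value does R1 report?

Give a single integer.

Answer: 13

Derivation:
Op 1: merge R3<->R0 -> R3=(0,0,0,0) R0=(0,0,0,0)
Op 2: inc R2 by 4 -> R2=(0,0,4,0) value=4
Op 3: merge R1<->R2 -> R1=(0,0,4,0) R2=(0,0,4,0)
Op 4: merge R2<->R0 -> R2=(0,0,4,0) R0=(0,0,4,0)
Op 5: merge R3<->R1 -> R3=(0,0,4,0) R1=(0,0,4,0)
Op 6: inc R1 by 2 -> R1=(0,2,4,0) value=6
Op 7: merge R1<->R3 -> R1=(0,2,4,0) R3=(0,2,4,0)
Op 8: inc R1 by 5 -> R1=(0,7,4,0) value=11
Op 9: inc R0 by 3 -> R0=(3,0,4,0) value=7
Op 10: inc R1 by 2 -> R1=(0,9,4,0) value=13
Op 11: inc R2 by 2 -> R2=(0,0,6,0) value=6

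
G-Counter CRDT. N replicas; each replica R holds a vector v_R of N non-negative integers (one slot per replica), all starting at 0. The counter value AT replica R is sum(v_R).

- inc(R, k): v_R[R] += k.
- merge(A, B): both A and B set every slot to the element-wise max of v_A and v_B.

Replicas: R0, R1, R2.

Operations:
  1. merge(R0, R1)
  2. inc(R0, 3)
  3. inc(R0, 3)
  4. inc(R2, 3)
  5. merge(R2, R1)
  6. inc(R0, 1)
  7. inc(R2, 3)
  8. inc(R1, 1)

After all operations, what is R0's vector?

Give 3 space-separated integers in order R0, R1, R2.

Op 1: merge R0<->R1 -> R0=(0,0,0) R1=(0,0,0)
Op 2: inc R0 by 3 -> R0=(3,0,0) value=3
Op 3: inc R0 by 3 -> R0=(6,0,0) value=6
Op 4: inc R2 by 3 -> R2=(0,0,3) value=3
Op 5: merge R2<->R1 -> R2=(0,0,3) R1=(0,0,3)
Op 6: inc R0 by 1 -> R0=(7,0,0) value=7
Op 7: inc R2 by 3 -> R2=(0,0,6) value=6
Op 8: inc R1 by 1 -> R1=(0,1,3) value=4

Answer: 7 0 0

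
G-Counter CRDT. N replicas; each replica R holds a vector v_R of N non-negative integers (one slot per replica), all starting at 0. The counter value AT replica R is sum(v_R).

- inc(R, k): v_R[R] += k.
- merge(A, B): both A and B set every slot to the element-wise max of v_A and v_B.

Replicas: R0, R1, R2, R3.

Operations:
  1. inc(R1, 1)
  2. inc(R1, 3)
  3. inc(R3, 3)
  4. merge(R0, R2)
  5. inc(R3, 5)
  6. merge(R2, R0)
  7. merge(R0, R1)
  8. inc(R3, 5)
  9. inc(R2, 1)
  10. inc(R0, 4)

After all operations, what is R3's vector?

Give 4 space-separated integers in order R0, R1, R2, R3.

Op 1: inc R1 by 1 -> R1=(0,1,0,0) value=1
Op 2: inc R1 by 3 -> R1=(0,4,0,0) value=4
Op 3: inc R3 by 3 -> R3=(0,0,0,3) value=3
Op 4: merge R0<->R2 -> R0=(0,0,0,0) R2=(0,0,0,0)
Op 5: inc R3 by 5 -> R3=(0,0,0,8) value=8
Op 6: merge R2<->R0 -> R2=(0,0,0,0) R0=(0,0,0,0)
Op 7: merge R0<->R1 -> R0=(0,4,0,0) R1=(0,4,0,0)
Op 8: inc R3 by 5 -> R3=(0,0,0,13) value=13
Op 9: inc R2 by 1 -> R2=(0,0,1,0) value=1
Op 10: inc R0 by 4 -> R0=(4,4,0,0) value=8

Answer: 0 0 0 13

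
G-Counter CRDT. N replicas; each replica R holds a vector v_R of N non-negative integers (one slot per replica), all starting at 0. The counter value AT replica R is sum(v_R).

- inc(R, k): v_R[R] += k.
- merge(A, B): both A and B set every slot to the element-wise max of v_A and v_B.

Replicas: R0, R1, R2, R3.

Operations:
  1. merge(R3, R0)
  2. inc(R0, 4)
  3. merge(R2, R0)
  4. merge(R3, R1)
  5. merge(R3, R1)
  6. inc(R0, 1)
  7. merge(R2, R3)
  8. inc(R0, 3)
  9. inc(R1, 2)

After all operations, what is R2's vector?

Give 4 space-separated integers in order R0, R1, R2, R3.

Op 1: merge R3<->R0 -> R3=(0,0,0,0) R0=(0,0,0,0)
Op 2: inc R0 by 4 -> R0=(4,0,0,0) value=4
Op 3: merge R2<->R0 -> R2=(4,0,0,0) R0=(4,0,0,0)
Op 4: merge R3<->R1 -> R3=(0,0,0,0) R1=(0,0,0,0)
Op 5: merge R3<->R1 -> R3=(0,0,0,0) R1=(0,0,0,0)
Op 6: inc R0 by 1 -> R0=(5,0,0,0) value=5
Op 7: merge R2<->R3 -> R2=(4,0,0,0) R3=(4,0,0,0)
Op 8: inc R0 by 3 -> R0=(8,0,0,0) value=8
Op 9: inc R1 by 2 -> R1=(0,2,0,0) value=2

Answer: 4 0 0 0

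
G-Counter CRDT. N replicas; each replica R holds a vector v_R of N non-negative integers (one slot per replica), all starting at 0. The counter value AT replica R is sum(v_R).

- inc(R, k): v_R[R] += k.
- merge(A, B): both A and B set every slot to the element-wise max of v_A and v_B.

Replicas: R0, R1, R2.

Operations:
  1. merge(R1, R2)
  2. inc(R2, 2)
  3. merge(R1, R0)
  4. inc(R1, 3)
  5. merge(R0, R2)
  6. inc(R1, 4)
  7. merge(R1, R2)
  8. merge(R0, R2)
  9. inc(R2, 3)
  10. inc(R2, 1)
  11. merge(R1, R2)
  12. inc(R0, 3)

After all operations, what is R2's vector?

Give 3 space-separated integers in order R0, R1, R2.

Op 1: merge R1<->R2 -> R1=(0,0,0) R2=(0,0,0)
Op 2: inc R2 by 2 -> R2=(0,0,2) value=2
Op 3: merge R1<->R0 -> R1=(0,0,0) R0=(0,0,0)
Op 4: inc R1 by 3 -> R1=(0,3,0) value=3
Op 5: merge R0<->R2 -> R0=(0,0,2) R2=(0,0,2)
Op 6: inc R1 by 4 -> R1=(0,7,0) value=7
Op 7: merge R1<->R2 -> R1=(0,7,2) R2=(0,7,2)
Op 8: merge R0<->R2 -> R0=(0,7,2) R2=(0,7,2)
Op 9: inc R2 by 3 -> R2=(0,7,5) value=12
Op 10: inc R2 by 1 -> R2=(0,7,6) value=13
Op 11: merge R1<->R2 -> R1=(0,7,6) R2=(0,7,6)
Op 12: inc R0 by 3 -> R0=(3,7,2) value=12

Answer: 0 7 6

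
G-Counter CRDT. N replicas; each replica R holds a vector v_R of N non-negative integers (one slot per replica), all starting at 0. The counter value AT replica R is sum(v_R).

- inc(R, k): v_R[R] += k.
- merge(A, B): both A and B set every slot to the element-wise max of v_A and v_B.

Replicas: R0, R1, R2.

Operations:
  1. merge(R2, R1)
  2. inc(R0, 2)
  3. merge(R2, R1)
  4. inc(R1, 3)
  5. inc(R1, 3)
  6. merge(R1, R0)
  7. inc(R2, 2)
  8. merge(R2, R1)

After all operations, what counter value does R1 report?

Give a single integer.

Answer: 10

Derivation:
Op 1: merge R2<->R1 -> R2=(0,0,0) R1=(0,0,0)
Op 2: inc R0 by 2 -> R0=(2,0,0) value=2
Op 3: merge R2<->R1 -> R2=(0,0,0) R1=(0,0,0)
Op 4: inc R1 by 3 -> R1=(0,3,0) value=3
Op 5: inc R1 by 3 -> R1=(0,6,0) value=6
Op 6: merge R1<->R0 -> R1=(2,6,0) R0=(2,6,0)
Op 7: inc R2 by 2 -> R2=(0,0,2) value=2
Op 8: merge R2<->R1 -> R2=(2,6,2) R1=(2,6,2)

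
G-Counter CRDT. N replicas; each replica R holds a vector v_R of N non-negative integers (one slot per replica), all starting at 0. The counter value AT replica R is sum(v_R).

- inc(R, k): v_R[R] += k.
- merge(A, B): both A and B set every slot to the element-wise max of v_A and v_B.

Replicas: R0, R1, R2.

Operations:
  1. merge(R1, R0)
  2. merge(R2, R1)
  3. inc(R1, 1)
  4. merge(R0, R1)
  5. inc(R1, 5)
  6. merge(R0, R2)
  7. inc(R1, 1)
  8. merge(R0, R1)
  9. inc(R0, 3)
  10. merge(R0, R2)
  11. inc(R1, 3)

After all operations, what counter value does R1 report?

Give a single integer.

Op 1: merge R1<->R0 -> R1=(0,0,0) R0=(0,0,0)
Op 2: merge R2<->R1 -> R2=(0,0,0) R1=(0,0,0)
Op 3: inc R1 by 1 -> R1=(0,1,0) value=1
Op 4: merge R0<->R1 -> R0=(0,1,0) R1=(0,1,0)
Op 5: inc R1 by 5 -> R1=(0,6,0) value=6
Op 6: merge R0<->R2 -> R0=(0,1,0) R2=(0,1,0)
Op 7: inc R1 by 1 -> R1=(0,7,0) value=7
Op 8: merge R0<->R1 -> R0=(0,7,0) R1=(0,7,0)
Op 9: inc R0 by 3 -> R0=(3,7,0) value=10
Op 10: merge R0<->R2 -> R0=(3,7,0) R2=(3,7,0)
Op 11: inc R1 by 3 -> R1=(0,10,0) value=10

Answer: 10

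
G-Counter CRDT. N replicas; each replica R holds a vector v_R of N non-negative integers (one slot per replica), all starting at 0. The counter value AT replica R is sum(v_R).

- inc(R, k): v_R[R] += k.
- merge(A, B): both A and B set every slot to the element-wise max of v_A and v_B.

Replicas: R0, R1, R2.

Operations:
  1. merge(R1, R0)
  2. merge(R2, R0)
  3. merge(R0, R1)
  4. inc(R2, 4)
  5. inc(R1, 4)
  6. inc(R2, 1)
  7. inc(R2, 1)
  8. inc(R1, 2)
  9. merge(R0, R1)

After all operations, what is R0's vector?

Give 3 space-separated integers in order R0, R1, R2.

Op 1: merge R1<->R0 -> R1=(0,0,0) R0=(0,0,0)
Op 2: merge R2<->R0 -> R2=(0,0,0) R0=(0,0,0)
Op 3: merge R0<->R1 -> R0=(0,0,0) R1=(0,0,0)
Op 4: inc R2 by 4 -> R2=(0,0,4) value=4
Op 5: inc R1 by 4 -> R1=(0,4,0) value=4
Op 6: inc R2 by 1 -> R2=(0,0,5) value=5
Op 7: inc R2 by 1 -> R2=(0,0,6) value=6
Op 8: inc R1 by 2 -> R1=(0,6,0) value=6
Op 9: merge R0<->R1 -> R0=(0,6,0) R1=(0,6,0)

Answer: 0 6 0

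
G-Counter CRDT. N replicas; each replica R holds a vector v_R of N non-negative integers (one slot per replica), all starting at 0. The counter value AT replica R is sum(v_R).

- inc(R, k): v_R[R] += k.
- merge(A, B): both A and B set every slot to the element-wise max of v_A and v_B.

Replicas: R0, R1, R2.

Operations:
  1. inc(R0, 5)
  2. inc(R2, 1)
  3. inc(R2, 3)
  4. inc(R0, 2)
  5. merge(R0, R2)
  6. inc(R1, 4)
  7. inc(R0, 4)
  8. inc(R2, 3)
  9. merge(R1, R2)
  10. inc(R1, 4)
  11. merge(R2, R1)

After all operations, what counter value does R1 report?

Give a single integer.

Answer: 22

Derivation:
Op 1: inc R0 by 5 -> R0=(5,0,0) value=5
Op 2: inc R2 by 1 -> R2=(0,0,1) value=1
Op 3: inc R2 by 3 -> R2=(0,0,4) value=4
Op 4: inc R0 by 2 -> R0=(7,0,0) value=7
Op 5: merge R0<->R2 -> R0=(7,0,4) R2=(7,0,4)
Op 6: inc R1 by 4 -> R1=(0,4,0) value=4
Op 7: inc R0 by 4 -> R0=(11,0,4) value=15
Op 8: inc R2 by 3 -> R2=(7,0,7) value=14
Op 9: merge R1<->R2 -> R1=(7,4,7) R2=(7,4,7)
Op 10: inc R1 by 4 -> R1=(7,8,7) value=22
Op 11: merge R2<->R1 -> R2=(7,8,7) R1=(7,8,7)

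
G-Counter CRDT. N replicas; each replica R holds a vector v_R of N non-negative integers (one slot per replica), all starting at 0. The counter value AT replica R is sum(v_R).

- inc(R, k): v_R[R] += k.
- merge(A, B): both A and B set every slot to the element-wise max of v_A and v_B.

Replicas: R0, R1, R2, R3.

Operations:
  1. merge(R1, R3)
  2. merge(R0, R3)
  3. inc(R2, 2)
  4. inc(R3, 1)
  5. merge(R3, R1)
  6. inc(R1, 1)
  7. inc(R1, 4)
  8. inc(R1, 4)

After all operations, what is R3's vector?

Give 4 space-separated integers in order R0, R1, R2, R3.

Answer: 0 0 0 1

Derivation:
Op 1: merge R1<->R3 -> R1=(0,0,0,0) R3=(0,0,0,0)
Op 2: merge R0<->R3 -> R0=(0,0,0,0) R3=(0,0,0,0)
Op 3: inc R2 by 2 -> R2=(0,0,2,0) value=2
Op 4: inc R3 by 1 -> R3=(0,0,0,1) value=1
Op 5: merge R3<->R1 -> R3=(0,0,0,1) R1=(0,0,0,1)
Op 6: inc R1 by 1 -> R1=(0,1,0,1) value=2
Op 7: inc R1 by 4 -> R1=(0,5,0,1) value=6
Op 8: inc R1 by 4 -> R1=(0,9,0,1) value=10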